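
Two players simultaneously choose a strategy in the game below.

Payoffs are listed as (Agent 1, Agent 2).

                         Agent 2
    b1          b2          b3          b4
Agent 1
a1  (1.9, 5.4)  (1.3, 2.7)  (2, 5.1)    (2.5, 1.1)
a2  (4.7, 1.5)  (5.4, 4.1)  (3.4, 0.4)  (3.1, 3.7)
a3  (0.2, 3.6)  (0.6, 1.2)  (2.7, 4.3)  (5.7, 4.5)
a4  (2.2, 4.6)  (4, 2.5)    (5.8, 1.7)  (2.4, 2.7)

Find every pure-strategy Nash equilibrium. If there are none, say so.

(a1, b1): Agent 1 can switch to a2 (1.9 → 4.7). Not NE.
(a1, b2): Agent 1 can switch to a2 (1.3 → 5.4). Not NE.
(a1, b3): Agent 1 can switch to a2 (2 → 3.4). Not NE.
(a1, b4): Agent 1 can switch to a2 (2.5 → 3.1). Not NE.
(a2, b1): Agent 2 can switch to b2 (1.5 → 4.1). Not NE.
(a2, b2): Agent 1 gets 5.4, best alternative 4; Agent 2 gets 4.1, best alternative 3.7. No profitable deviation — NE.
(a2, b3): Agent 1 can switch to a4 (3.4 → 5.8). Not NE.
(a2, b4): Agent 1 can switch to a3 (3.1 → 5.7). Not NE.
(a3, b1): Agent 1 can switch to a1 (0.2 → 1.9). Not NE.
(a3, b2): Agent 1 can switch to a1 (0.6 → 1.3). Not NE.
(a3, b3): Agent 1 can switch to a2 (2.7 → 3.4). Not NE.
(a3, b4): Agent 1 gets 5.7, best alternative 3.1; Agent 2 gets 4.5, best alternative 4.3. No profitable deviation — NE.
(The remaining 4 profiles each have a profitable deviation by the same check.)

Pure-strategy Nash equilibria: (a2, b2); (a3, b4)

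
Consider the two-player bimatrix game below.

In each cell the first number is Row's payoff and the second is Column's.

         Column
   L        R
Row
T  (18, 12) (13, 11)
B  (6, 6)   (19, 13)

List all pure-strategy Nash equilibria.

Row against L: payoffs 18, 6 → best response T.
Row against R: payoffs 13, 19 → best response B.
Column against T: payoffs 12, 11 → best response L.
Column against B: payoffs 6, 13 → best response R.
Mutual best responses: (T, L); (B, R).

The pure Nash equilibria are (T, L), (B, R).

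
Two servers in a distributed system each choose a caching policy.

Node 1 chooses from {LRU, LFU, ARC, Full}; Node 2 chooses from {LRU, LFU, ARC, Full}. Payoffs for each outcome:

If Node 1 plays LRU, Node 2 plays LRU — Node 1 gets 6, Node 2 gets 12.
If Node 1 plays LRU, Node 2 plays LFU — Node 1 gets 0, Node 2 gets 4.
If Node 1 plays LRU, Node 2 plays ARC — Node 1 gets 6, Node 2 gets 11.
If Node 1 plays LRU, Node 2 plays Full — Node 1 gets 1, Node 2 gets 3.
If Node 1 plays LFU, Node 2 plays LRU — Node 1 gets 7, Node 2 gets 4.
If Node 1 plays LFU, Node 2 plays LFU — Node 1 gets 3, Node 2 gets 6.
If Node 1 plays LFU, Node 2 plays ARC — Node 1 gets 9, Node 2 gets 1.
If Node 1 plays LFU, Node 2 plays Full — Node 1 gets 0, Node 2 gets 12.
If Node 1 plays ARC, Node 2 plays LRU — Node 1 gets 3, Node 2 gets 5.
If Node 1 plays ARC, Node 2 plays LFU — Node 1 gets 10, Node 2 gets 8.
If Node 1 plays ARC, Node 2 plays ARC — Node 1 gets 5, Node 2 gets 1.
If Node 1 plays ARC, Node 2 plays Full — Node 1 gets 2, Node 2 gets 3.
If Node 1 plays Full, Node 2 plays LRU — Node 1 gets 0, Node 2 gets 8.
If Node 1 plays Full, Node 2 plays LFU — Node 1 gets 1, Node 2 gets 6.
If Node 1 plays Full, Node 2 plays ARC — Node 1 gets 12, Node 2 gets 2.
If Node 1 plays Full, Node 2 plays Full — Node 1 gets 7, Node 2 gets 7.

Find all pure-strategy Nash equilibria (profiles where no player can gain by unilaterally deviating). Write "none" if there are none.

The unique pure-strategy Nash equilibrium is (ARC, LFU).

Node 1 against LRU: payoffs 6, 7, 3, 0 → best response LFU.
Node 1 against LFU: payoffs 0, 3, 10, 1 → best response ARC.
Node 1 against ARC: payoffs 6, 9, 5, 12 → best response Full.
Node 1 against Full: payoffs 1, 0, 2, 7 → best response Full.
Node 2 against LRU: payoffs 12, 4, 11, 3 → best response LRU.
Node 2 against LFU: payoffs 4, 6, 1, 12 → best response Full.
Node 2 against ARC: payoffs 5, 8, 1, 3 → best response LFU.
Node 2 against Full: payoffs 8, 6, 2, 7 → best response LRU.
Mutual best responses: (ARC, LFU).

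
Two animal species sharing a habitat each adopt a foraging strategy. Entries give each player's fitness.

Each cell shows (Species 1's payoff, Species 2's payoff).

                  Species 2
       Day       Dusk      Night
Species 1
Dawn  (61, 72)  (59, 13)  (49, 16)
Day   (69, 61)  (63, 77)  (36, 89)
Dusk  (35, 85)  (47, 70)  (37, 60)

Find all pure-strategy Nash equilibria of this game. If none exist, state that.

There is no pure-strategy Nash equilibrium.

For each player, find the best response to each opponent profile; mutual best responses are the pure NE.
Species 1 against Day: payoffs 61, 69, 35 → best response Day.
Species 1 against Dusk: payoffs 59, 63, 47 → best response Day.
Species 1 against Night: payoffs 49, 36, 37 → best response Dawn.
Species 2 against Dawn: payoffs 72, 13, 16 → best response Day.
Species 2 against Day: payoffs 61, 77, 89 → best response Night.
Species 2 against Dusk: payoffs 85, 70, 60 → best response Day.
No profile is a mutual best response for all players.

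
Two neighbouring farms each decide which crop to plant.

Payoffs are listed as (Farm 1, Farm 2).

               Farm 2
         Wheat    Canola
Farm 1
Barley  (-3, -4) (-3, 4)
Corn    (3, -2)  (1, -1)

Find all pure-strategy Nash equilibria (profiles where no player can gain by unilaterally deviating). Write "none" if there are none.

For each strategy profile, look for a profitable unilateral deviation.
(Barley, Wheat): Farm 1 can switch to Corn (-3 → 3). Not NE.
(Barley, Canola): Farm 1 can switch to Corn (-3 → 1). Not NE.
(Corn, Wheat): Farm 2 can switch to Canola (-2 → -1). Not NE.
(Corn, Canola): Farm 1 gets 1, best alternative -3; Farm 2 gets -1, best alternative -2. No profitable deviation — NE.

(Corn, Canola)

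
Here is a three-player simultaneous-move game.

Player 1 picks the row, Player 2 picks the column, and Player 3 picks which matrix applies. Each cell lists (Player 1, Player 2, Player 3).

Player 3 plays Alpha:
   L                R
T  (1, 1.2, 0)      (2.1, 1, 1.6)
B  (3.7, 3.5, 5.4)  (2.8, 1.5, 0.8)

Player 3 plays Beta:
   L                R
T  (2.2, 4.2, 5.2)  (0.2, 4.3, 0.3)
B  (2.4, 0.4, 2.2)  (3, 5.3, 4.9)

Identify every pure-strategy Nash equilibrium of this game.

(T, L, Alpha): Player 1 can switch to B (1 → 3.7). Not NE.
(T, L, Beta): Player 1 can switch to B (2.2 → 2.4). Not NE.
(T, R, Alpha): Player 1 can switch to B (2.1 → 2.8). Not NE.
(T, R, Beta): Player 1 can switch to B (0.2 → 3). Not NE.
(B, L, Alpha): Player 1 gets 3.7, best alternative 1; Player 2 gets 3.5, best alternative 1.5; Player 3 gets 5.4, best alternative 2.2. No profitable deviation — NE.
(B, L, Beta): Player 2 can switch to R (0.4 → 5.3). Not NE.
(B, R, Alpha): Player 2 can switch to L (1.5 → 3.5). Not NE.
(B, R, Beta): Player 1 gets 3, best alternative 0.2; Player 2 gets 5.3, best alternative 0.4; Player 3 gets 4.9, best alternative 0.8. No profitable deviation — NE.

(B, L, Alpha), (B, R, Beta)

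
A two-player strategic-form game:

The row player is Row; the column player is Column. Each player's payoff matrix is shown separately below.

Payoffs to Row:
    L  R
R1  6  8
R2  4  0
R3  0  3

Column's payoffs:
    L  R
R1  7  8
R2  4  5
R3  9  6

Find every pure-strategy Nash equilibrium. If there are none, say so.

Row against L: payoffs 6, 4, 0 → best response R1.
Row against R: payoffs 8, 0, 3 → best response R1.
Column against R1: payoffs 7, 8 → best response R.
Column against R2: payoffs 4, 5 → best response R.
Column against R3: payoffs 9, 6 → best response L.
Mutual best responses: (R1, R).

Pure NE: (R1, R)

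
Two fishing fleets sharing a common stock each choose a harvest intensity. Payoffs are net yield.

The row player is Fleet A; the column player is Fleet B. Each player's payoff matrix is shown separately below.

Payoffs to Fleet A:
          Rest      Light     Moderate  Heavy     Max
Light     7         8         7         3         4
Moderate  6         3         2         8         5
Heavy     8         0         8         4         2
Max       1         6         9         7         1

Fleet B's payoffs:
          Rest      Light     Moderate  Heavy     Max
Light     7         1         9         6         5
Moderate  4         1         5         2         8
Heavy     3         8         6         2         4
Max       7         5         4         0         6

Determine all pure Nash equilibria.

For each player, find the best response to each opponent profile; mutual best responses are the pure NE.
Fleet A against Rest: payoffs 7, 6, 8, 1 → best response Heavy.
Fleet A against Light: payoffs 8, 3, 0, 6 → best response Light.
Fleet A against Moderate: payoffs 7, 2, 8, 9 → best response Max.
Fleet A against Heavy: payoffs 3, 8, 4, 7 → best response Moderate.
Fleet A against Max: payoffs 4, 5, 2, 1 → best response Moderate.
Fleet B against Light: payoffs 7, 1, 9, 6, 5 → best response Moderate.
Fleet B against Moderate: payoffs 4, 1, 5, 2, 8 → best response Max.
Fleet B against Heavy: payoffs 3, 8, 6, 2, 4 → best response Light.
Fleet B against Max: payoffs 7, 5, 4, 0, 6 → best response Rest.
Mutual best responses: (Moderate, Max).

(Moderate, Max)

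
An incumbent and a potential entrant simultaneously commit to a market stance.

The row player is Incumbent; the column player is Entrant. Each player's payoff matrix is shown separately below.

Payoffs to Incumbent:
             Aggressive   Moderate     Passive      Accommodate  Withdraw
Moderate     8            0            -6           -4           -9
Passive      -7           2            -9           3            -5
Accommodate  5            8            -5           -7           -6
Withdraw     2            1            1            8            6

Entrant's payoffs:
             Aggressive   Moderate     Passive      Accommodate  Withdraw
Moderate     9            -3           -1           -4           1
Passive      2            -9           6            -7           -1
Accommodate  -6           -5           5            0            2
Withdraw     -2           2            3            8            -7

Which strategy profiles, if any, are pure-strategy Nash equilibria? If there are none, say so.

(Moderate, Aggressive): Incumbent gets 8, best alternative 5; Entrant gets 9, best alternative 1. No profitable deviation — NE.
(Moderate, Moderate): Incumbent can switch to Passive (0 → 2). Not NE.
(Moderate, Passive): Incumbent can switch to Accommodate (-6 → -5). Not NE.
(Moderate, Accommodate): Incumbent can switch to Passive (-4 → 3). Not NE.
(Moderate, Withdraw): Incumbent can switch to Passive (-9 → -5). Not NE.
(Passive, Aggressive): Incumbent can switch to Moderate (-7 → 8). Not NE.
(Passive, Moderate): Incumbent can switch to Accommodate (2 → 8). Not NE.
(Withdraw, Accommodate): Incumbent gets 8, best alternative 3; Entrant gets 8, best alternative 3. No profitable deviation — NE.
(The remaining 12 profiles each have a profitable deviation by the same check.)

The pure Nash equilibria are (Moderate, Aggressive), (Withdraw, Accommodate).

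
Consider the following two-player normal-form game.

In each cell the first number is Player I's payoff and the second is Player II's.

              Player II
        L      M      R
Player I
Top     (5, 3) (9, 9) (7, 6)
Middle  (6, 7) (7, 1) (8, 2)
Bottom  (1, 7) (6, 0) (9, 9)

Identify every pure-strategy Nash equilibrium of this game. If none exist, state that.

The pure Nash equilibria are (Top, M) and (Middle, L) and (Bottom, R).

Player I against L: payoffs 5, 6, 1 → best response Middle.
Player I against M: payoffs 9, 7, 6 → best response Top.
Player I against R: payoffs 7, 8, 9 → best response Bottom.
Player II against Top: payoffs 3, 9, 6 → best response M.
Player II against Middle: payoffs 7, 1, 2 → best response L.
Player II against Bottom: payoffs 7, 0, 9 → best response R.
Mutual best responses: (Top, M); (Middle, L); (Bottom, R).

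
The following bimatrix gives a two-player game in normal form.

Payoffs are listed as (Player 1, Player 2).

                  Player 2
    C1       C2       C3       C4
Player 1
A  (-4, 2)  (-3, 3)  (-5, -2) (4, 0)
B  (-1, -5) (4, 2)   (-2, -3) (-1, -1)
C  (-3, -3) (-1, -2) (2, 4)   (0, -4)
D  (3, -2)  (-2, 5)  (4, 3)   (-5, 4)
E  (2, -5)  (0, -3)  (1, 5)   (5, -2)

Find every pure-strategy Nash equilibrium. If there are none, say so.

Player 1 against C1: payoffs -4, -1, -3, 3, 2 → best response D.
Player 1 against C2: payoffs -3, 4, -1, -2, 0 → best response B.
Player 1 against C3: payoffs -5, -2, 2, 4, 1 → best response D.
Player 1 against C4: payoffs 4, -1, 0, -5, 5 → best response E.
Player 2 against A: payoffs 2, 3, -2, 0 → best response C2.
Player 2 against B: payoffs -5, 2, -3, -1 → best response C2.
Player 2 against C: payoffs -3, -2, 4, -4 → best response C3.
Player 2 against D: payoffs -2, 5, 3, 4 → best response C2.
Player 2 against E: payoffs -5, -3, 5, -2 → best response C3.
Mutual best responses: (B, C2).

The unique pure-strategy Nash equilibrium is (B, C2).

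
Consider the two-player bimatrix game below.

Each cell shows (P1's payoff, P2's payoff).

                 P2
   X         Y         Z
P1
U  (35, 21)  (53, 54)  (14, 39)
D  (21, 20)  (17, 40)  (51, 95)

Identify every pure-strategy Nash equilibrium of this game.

The pure Nash equilibria are (U, Y), (D, Z).

(U, X): P2 can switch to Y (21 → 54). Not NE.
(U, Y): P1 gets 53, best alternative 17; P2 gets 54, best alternative 39. No profitable deviation — NE.
(U, Z): P1 can switch to D (14 → 51). Not NE.
(D, X): P1 can switch to U (21 → 35). Not NE.
(D, Y): P1 can switch to U (17 → 53). Not NE.
(D, Z): P1 gets 51, best alternative 14; P2 gets 95, best alternative 40. No profitable deviation — NE.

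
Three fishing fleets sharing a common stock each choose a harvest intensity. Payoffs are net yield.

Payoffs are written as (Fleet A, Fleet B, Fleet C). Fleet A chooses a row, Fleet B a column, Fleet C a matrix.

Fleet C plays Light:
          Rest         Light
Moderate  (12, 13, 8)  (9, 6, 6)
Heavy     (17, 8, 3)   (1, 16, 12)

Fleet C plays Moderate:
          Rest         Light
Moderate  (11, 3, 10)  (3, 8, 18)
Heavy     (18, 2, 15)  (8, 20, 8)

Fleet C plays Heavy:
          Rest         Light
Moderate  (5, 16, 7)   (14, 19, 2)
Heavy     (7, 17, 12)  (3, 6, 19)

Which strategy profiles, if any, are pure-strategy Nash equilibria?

No pure-strategy Nash equilibrium.

Check each profile: it is a Nash equilibrium iff no player can strictly gain by switching unilaterally.
(Moderate, Rest, Light): Fleet A can switch to Heavy (12 → 17). Not NE.
(Moderate, Rest, Moderate): Fleet A can switch to Heavy (11 → 18). Not NE.
(Moderate, Rest, Heavy): Fleet A can switch to Heavy (5 → 7). Not NE.
(Moderate, Light, Light): Fleet B can switch to Rest (6 → 13). Not NE.
(Moderate, Light, Moderate): Fleet A can switch to Heavy (3 → 8). Not NE.
(Moderate, Light, Heavy): Fleet C can switch to Light (2 → 6). Not NE.
(Heavy, Rest, Light): Fleet B can switch to Light (8 → 16). Not NE.
(Heavy, Rest, Moderate): Fleet B can switch to Light (2 → 20). Not NE.
(The remaining 4 profiles each have a profitable deviation by the same check.)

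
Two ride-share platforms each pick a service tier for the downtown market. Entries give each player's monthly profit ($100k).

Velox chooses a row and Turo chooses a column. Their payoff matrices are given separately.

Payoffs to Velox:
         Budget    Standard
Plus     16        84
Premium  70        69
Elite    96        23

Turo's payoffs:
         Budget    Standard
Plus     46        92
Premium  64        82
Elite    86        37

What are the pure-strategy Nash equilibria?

(Plus, Standard) and (Elite, Budget)

Velox against Budget: payoffs 16, 70, 96 → best response Elite.
Velox against Standard: payoffs 84, 69, 23 → best response Plus.
Turo against Plus: payoffs 46, 92 → best response Standard.
Turo against Premium: payoffs 64, 82 → best response Standard.
Turo against Elite: payoffs 86, 37 → best response Budget.
Mutual best responses: (Plus, Standard); (Elite, Budget).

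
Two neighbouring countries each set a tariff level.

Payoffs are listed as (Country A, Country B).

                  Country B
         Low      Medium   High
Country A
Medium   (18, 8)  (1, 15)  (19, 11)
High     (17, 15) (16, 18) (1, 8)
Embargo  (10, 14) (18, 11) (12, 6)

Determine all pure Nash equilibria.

(Medium, Low): Country B can switch to Medium (8 → 15). Not NE.
(Medium, Medium): Country A can switch to High (1 → 16). Not NE.
(Medium, High): Country B can switch to Medium (11 → 15). Not NE.
(High, Low): Country A can switch to Medium (17 → 18). Not NE.
(High, Medium): Country A can switch to Embargo (16 → 18). Not NE.
(High, High): Country A can switch to Medium (1 → 19). Not NE.
(Embargo, Low): Country A can switch to Medium (10 → 18). Not NE.
(Embargo, Medium): Country B can switch to Low (11 → 14). Not NE.
(Embargo, High): Country A can switch to Medium (12 → 19). Not NE.

No pure-strategy Nash equilibrium.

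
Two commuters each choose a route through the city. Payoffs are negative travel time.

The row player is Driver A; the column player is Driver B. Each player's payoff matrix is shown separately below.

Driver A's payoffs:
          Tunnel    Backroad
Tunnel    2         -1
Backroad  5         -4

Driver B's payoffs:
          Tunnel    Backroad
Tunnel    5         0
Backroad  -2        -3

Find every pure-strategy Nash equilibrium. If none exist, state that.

(Tunnel, Tunnel): Driver A can switch to Backroad (2 → 5). Not NE.
(Tunnel, Backroad): Driver B can switch to Tunnel (0 → 5). Not NE.
(Backroad, Tunnel): Driver A gets 5, best alternative 2; Driver B gets -2, best alternative -3. No profitable deviation — NE.
(Backroad, Backroad): Driver A can switch to Tunnel (-4 → -1). Not NE.

The unique pure-strategy Nash equilibrium is (Backroad, Tunnel).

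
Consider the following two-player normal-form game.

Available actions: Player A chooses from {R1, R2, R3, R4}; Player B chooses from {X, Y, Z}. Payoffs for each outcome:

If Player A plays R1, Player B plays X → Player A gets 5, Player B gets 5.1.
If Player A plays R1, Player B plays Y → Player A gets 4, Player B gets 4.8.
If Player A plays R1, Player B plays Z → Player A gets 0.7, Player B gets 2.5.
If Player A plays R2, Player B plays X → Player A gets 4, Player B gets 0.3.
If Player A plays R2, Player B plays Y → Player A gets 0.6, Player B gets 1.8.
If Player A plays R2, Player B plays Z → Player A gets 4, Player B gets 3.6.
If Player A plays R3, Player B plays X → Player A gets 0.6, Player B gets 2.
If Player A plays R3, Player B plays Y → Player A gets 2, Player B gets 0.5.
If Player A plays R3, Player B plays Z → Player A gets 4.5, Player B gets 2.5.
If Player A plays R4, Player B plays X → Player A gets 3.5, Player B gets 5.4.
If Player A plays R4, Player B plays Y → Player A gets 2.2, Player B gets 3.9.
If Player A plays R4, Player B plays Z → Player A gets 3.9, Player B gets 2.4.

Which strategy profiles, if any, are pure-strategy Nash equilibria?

Pure-strategy Nash equilibria: (R1, X) and (R3, Z)

For each strategy profile, look for a profitable unilateral deviation.
(R1, X): Player A gets 5, best alternative 4; Player B gets 5.1, best alternative 4.8. No profitable deviation — NE.
(R1, Y): Player B can switch to X (4.8 → 5.1). Not NE.
(R1, Z): Player A can switch to R2 (0.7 → 4). Not NE.
(R2, X): Player A can switch to R1 (4 → 5). Not NE.
(R2, Y): Player A can switch to R1 (0.6 → 4). Not NE.
(R2, Z): Player A can switch to R3 (4 → 4.5). Not NE.
(R3, X): Player A can switch to R1 (0.6 → 5). Not NE.
(R3, Y): Player A can switch to R1 (2 → 4). Not NE.
(R3, Z): Player A gets 4.5, best alternative 4; Player B gets 2.5, best alternative 2. No profitable deviation — NE.
(R4, X): Player A can switch to R1 (3.5 → 5). Not NE.
(R4, Y): Player A can switch to R1 (2.2 → 4). Not NE.
(R4, Z): Player A can switch to R2 (3.9 → 4). Not NE.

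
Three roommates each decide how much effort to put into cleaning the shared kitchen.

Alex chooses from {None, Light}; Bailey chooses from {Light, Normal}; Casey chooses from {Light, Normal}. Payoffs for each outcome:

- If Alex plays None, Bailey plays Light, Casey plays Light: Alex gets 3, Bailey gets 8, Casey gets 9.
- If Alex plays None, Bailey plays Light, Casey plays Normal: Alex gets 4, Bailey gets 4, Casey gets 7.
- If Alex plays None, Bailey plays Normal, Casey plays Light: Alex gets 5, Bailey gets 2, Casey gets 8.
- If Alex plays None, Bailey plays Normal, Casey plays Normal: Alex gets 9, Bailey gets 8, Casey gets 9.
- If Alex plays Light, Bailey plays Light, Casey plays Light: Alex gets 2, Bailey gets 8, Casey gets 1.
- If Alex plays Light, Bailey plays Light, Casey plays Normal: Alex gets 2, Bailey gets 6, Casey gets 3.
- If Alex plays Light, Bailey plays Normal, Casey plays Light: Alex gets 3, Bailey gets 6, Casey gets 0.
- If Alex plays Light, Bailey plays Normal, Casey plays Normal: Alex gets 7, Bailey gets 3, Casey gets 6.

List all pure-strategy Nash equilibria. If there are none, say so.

The pure Nash equilibria are (None, Light, Light) and (None, Normal, Normal).

Alex against (Light, Light): payoffs 3, 2 → best response None.
Alex against (Light, Normal): payoffs 4, 2 → best response None.
Alex against (Normal, Light): payoffs 5, 3 → best response None.
Alex against (Normal, Normal): payoffs 9, 7 → best response None.
Bailey against (None, Light): payoffs 8, 2 → best response Light.
Bailey against (None, Normal): payoffs 4, 8 → best response Normal.
Bailey against (Light, Light): payoffs 8, 6 → best response Light.
Bailey against (Light, Normal): payoffs 6, 3 → best response Light.
Casey against (None, Light): payoffs 9, 7 → best response Light.
Casey against (None, Normal): payoffs 8, 9 → best response Normal.
Casey against (Light, Light): payoffs 1, 3 → best response Normal.
Casey against (Light, Normal): payoffs 0, 6 → best response Normal.
Mutual best responses: (None, Light, Light); (None, Normal, Normal).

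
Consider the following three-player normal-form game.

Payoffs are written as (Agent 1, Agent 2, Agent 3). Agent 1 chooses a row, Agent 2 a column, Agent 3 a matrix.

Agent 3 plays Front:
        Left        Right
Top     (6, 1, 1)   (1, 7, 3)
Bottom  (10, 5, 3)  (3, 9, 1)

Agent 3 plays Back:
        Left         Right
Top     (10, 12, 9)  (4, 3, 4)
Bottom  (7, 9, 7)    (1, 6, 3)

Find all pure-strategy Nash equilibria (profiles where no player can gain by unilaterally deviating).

Agent 1 against (Left, Front): payoffs 6, 10 → best response Bottom.
Agent 1 against (Left, Back): payoffs 10, 7 → best response Top.
Agent 1 against (Right, Front): payoffs 1, 3 → best response Bottom.
Agent 1 against (Right, Back): payoffs 4, 1 → best response Top.
Agent 2 against (Top, Front): payoffs 1, 7 → best response Right.
Agent 2 against (Top, Back): payoffs 12, 3 → best response Left.
Agent 2 against (Bottom, Front): payoffs 5, 9 → best response Right.
Agent 2 against (Bottom, Back): payoffs 9, 6 → best response Left.
Agent 3 against (Top, Left): payoffs 1, 9 → best response Back.
Agent 3 against (Top, Right): payoffs 3, 4 → best response Back.
Agent 3 against (Bottom, Left): payoffs 3, 7 → best response Back.
Agent 3 against (Bottom, Right): payoffs 1, 3 → best response Back.
Mutual best responses: (Top, Left, Back).

Pure NE: (Top, Left, Back)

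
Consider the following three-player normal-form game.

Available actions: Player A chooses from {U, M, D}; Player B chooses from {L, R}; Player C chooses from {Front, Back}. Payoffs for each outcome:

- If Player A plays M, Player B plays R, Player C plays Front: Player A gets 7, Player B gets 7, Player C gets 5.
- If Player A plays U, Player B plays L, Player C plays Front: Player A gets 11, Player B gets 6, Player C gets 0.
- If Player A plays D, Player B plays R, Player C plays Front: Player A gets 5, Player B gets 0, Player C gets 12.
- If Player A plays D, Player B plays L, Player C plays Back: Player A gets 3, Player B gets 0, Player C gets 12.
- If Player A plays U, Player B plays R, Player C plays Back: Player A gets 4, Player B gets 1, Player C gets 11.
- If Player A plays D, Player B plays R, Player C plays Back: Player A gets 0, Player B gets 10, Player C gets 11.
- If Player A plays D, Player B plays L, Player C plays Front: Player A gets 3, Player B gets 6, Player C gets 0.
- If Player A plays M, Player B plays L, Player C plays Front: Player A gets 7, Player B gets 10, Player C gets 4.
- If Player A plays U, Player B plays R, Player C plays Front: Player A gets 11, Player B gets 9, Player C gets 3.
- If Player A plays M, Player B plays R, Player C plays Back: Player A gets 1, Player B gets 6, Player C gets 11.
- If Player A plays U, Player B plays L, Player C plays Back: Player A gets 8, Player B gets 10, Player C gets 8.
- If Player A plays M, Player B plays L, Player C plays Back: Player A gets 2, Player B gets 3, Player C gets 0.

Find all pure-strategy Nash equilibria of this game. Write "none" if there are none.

(U, L, Back)

Check each profile: it is a Nash equilibrium iff no player can strictly gain by switching unilaterally.
(U, L, Front): Player B can switch to R (6 → 9). Not NE.
(U, L, Back): Player A gets 8, best alternative 3; Player B gets 10, best alternative 1; Player C gets 8, best alternative 0. No profitable deviation — NE.
(U, R, Front): Player C can switch to Back (3 → 11). Not NE.
(U, R, Back): Player B can switch to L (1 → 10). Not NE.
(M, L, Front): Player A can switch to U (7 → 11). Not NE.
(M, L, Back): Player A can switch to U (2 → 8). Not NE.
(M, R, Front): Player A can switch to U (7 → 11). Not NE.
(M, R, Back): Player A can switch to U (1 → 4). Not NE.
(D, L, Front): Player A can switch to U (3 → 11). Not NE.
(The remaining 3 profiles each have a profitable deviation by the same check.)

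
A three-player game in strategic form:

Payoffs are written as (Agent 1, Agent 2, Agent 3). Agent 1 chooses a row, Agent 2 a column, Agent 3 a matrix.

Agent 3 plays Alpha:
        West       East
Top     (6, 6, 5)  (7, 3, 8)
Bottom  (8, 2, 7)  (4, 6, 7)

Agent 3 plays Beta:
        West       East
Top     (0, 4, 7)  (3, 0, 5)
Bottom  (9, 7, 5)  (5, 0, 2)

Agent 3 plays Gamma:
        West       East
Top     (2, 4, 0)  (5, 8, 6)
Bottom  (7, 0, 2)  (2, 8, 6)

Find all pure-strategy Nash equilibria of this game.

This game has no pure Nash equilibrium.

(Top, West, Alpha): Agent 1 can switch to Bottom (6 → 8). Not NE.
(Top, West, Beta): Agent 1 can switch to Bottom (0 → 9). Not NE.
(Top, West, Gamma): Agent 1 can switch to Bottom (2 → 7). Not NE.
(Top, East, Alpha): Agent 2 can switch to West (3 → 6). Not NE.
(Top, East, Beta): Agent 1 can switch to Bottom (3 → 5). Not NE.
(Top, East, Gamma): Agent 3 can switch to Alpha (6 → 8). Not NE.
(Bottom, West, Alpha): Agent 2 can switch to East (2 → 6). Not NE.
(Bottom, West, Beta): Agent 3 can switch to Alpha (5 → 7). Not NE.
(Bottom, West, Gamma): Agent 2 can switch to East (0 → 8). Not NE.
(Bottom, East, Alpha): Agent 1 can switch to Top (4 → 7). Not NE.
(The remaining 2 profiles each have a profitable deviation by the same check.)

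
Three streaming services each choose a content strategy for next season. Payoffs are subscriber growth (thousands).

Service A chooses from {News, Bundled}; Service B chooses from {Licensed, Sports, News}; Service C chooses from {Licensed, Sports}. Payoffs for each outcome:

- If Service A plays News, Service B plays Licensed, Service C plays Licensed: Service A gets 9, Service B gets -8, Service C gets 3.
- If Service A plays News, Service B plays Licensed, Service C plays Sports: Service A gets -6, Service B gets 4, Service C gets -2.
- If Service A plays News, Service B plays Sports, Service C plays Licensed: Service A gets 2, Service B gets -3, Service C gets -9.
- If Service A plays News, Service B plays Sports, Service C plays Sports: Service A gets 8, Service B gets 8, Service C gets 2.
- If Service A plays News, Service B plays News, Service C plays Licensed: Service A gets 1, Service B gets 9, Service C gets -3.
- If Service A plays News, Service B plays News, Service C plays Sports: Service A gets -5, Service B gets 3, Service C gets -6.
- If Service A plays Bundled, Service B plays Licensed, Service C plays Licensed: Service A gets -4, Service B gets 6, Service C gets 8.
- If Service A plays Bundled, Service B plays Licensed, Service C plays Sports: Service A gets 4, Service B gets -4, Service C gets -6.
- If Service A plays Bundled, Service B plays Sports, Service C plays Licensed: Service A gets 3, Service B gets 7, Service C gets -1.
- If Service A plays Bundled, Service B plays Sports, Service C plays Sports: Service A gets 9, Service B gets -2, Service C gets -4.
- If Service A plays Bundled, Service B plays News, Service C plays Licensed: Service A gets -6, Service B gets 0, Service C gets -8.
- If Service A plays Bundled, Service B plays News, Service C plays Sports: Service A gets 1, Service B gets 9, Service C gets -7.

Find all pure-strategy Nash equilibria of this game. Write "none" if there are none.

(News, News, Licensed), (Bundled, Sports, Licensed), (Bundled, News, Sports)

Check each profile: it is a Nash equilibrium iff no player can strictly gain by switching unilaterally.
(News, Licensed, Licensed): Service B can switch to Sports (-8 → -3). Not NE.
(News, Licensed, Sports): Service A can switch to Bundled (-6 → 4). Not NE.
(News, Sports, Licensed): Service A can switch to Bundled (2 → 3). Not NE.
(News, Sports, Sports): Service A can switch to Bundled (8 → 9). Not NE.
(News, News, Licensed): Service A gets 1, best alternative -6; Service B gets 9, best alternative -3; Service C gets -3, best alternative -6. No profitable deviation — NE.
(News, News, Sports): Service A can switch to Bundled (-5 → 1). Not NE.
(Bundled, Licensed, Licensed): Service A can switch to News (-4 → 9). Not NE.
(Bundled, Licensed, Sports): Service B can switch to Sports (-4 → -2). Not NE.
(Bundled, Sports, Licensed): Service A gets 3, best alternative 2; Service B gets 7, best alternative 6; Service C gets -1, best alternative -4. No profitable deviation — NE.
(Bundled, Sports, Sports): Service B can switch to News (-2 → 9). Not NE.
(Bundled, News, Licensed): Service A can switch to News (-6 → 1). Not NE.
(Bundled, News, Sports): Service A gets 1, best alternative -5; Service B gets 9, best alternative -2; Service C gets -7, best alternative -8. No profitable deviation — NE.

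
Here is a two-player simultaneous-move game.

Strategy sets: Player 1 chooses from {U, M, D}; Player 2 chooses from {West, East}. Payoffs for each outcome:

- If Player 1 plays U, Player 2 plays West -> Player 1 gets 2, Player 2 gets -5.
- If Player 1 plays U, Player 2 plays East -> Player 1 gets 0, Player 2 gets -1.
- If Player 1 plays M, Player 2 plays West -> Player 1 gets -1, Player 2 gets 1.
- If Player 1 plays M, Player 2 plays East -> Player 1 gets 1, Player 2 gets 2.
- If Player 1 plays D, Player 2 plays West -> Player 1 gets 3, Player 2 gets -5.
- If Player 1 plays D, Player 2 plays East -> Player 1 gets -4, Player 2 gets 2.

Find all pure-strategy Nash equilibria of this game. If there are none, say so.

Pure NE: (M, East)

(U, West): Player 1 can switch to D (2 → 3). Not NE.
(U, East): Player 1 can switch to M (0 → 1). Not NE.
(M, West): Player 1 can switch to U (-1 → 2). Not NE.
(M, East): Player 1 gets 1, best alternative 0; Player 2 gets 2, best alternative 1. No profitable deviation — NE.
(D, West): Player 2 can switch to East (-5 → 2). Not NE.
(D, East): Player 1 can switch to U (-4 → 0). Not NE.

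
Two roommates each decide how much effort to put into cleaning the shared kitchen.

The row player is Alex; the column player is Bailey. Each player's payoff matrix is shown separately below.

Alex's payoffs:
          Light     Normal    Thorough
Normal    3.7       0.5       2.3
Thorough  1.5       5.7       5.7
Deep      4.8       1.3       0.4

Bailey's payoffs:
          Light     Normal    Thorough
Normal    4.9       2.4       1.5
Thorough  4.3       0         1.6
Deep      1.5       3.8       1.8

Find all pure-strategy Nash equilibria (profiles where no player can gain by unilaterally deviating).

For each player, find the best response to each opponent profile; mutual best responses are the pure NE.
Alex against Light: payoffs 3.7, 1.5, 4.8 → best response Deep.
Alex against Normal: payoffs 0.5, 5.7, 1.3 → best response Thorough.
Alex against Thorough: payoffs 2.3, 5.7, 0.4 → best response Thorough.
Bailey against Normal: payoffs 4.9, 2.4, 1.5 → best response Light.
Bailey against Thorough: payoffs 4.3, 0, 1.6 → best response Light.
Bailey against Deep: payoffs 1.5, 3.8, 1.8 → best response Normal.
No profile is a mutual best response for all players.

This game has no pure Nash equilibrium.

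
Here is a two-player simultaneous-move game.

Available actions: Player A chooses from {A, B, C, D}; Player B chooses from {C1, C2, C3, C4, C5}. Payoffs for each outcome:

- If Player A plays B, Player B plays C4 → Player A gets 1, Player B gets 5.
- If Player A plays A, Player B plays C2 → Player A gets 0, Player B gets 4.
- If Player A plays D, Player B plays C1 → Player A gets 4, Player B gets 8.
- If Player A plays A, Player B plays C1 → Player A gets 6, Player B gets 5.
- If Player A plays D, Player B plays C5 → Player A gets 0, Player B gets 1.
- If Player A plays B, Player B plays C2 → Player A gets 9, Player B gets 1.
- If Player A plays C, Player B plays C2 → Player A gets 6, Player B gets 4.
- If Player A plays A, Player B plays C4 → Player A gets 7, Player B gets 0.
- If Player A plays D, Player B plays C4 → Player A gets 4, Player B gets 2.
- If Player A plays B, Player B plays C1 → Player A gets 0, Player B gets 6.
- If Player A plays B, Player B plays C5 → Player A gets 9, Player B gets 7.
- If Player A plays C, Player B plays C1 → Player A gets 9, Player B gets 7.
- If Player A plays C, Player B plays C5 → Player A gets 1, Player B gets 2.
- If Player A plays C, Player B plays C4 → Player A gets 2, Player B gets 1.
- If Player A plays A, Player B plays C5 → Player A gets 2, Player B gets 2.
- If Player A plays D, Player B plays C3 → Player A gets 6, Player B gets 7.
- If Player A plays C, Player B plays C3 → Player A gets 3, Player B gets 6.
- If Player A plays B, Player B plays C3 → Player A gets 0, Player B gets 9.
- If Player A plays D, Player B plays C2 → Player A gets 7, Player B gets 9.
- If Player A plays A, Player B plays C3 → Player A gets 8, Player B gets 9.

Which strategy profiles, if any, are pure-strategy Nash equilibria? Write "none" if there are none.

Pure-strategy Nash equilibria: (A, C3), (C, C1)

Player A against C1: payoffs 6, 0, 9, 4 → best response C.
Player A against C2: payoffs 0, 9, 6, 7 → best response B.
Player A against C3: payoffs 8, 0, 3, 6 → best response A.
Player A against C4: payoffs 7, 1, 2, 4 → best response A.
Player A against C5: payoffs 2, 9, 1, 0 → best response B.
Player B against A: payoffs 5, 4, 9, 0, 2 → best response C3.
Player B against B: payoffs 6, 1, 9, 5, 7 → best response C3.
Player B against C: payoffs 7, 4, 6, 1, 2 → best response C1.
Player B against D: payoffs 8, 9, 7, 2, 1 → best response C2.
Mutual best responses: (A, C3); (C, C1).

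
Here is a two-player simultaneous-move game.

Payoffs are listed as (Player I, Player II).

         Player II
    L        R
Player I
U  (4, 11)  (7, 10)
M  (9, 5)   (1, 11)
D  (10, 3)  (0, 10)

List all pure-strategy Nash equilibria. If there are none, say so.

Player I against L: payoffs 4, 9, 10 → best response D.
Player I against R: payoffs 7, 1, 0 → best response U.
Player II against U: payoffs 11, 10 → best response L.
Player II against M: payoffs 5, 11 → best response R.
Player II against D: payoffs 3, 10 → best response R.
No profile is a mutual best response for all players.

There is no pure-strategy Nash equilibrium.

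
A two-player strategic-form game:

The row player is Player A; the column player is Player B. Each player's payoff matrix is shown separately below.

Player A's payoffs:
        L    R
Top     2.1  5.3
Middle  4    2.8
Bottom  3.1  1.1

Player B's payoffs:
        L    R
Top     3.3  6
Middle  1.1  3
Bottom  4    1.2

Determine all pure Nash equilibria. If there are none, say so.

(Top, L): Player A can switch to Middle (2.1 → 4). Not NE.
(Top, R): Player A gets 5.3, best alternative 2.8; Player B gets 6, best alternative 3.3. No profitable deviation — NE.
(Middle, L): Player B can switch to R (1.1 → 3). Not NE.
(Middle, R): Player A can switch to Top (2.8 → 5.3). Not NE.
(Bottom, L): Player A can switch to Middle (3.1 → 4). Not NE.
(Bottom, R): Player A can switch to Top (1.1 → 5.3). Not NE.

The unique pure-strategy Nash equilibrium is (Top, R).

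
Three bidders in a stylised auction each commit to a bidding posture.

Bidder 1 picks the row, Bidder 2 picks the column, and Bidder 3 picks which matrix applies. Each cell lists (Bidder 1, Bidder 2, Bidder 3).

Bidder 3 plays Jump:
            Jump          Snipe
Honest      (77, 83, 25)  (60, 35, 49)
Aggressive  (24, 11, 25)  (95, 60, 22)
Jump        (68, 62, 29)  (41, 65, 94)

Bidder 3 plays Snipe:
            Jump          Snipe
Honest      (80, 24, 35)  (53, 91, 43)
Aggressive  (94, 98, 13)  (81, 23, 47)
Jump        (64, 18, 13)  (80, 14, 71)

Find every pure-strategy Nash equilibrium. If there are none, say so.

There is no pure-strategy Nash equilibrium.

(Honest, Jump, Jump): Bidder 3 can switch to Snipe (25 → 35). Not NE.
(Honest, Jump, Snipe): Bidder 1 can switch to Aggressive (80 → 94). Not NE.
(Honest, Snipe, Jump): Bidder 1 can switch to Aggressive (60 → 95). Not NE.
(Honest, Snipe, Snipe): Bidder 1 can switch to Aggressive (53 → 81). Not NE.
(Aggressive, Jump, Jump): Bidder 1 can switch to Honest (24 → 77). Not NE.
(Aggressive, Jump, Snipe): Bidder 3 can switch to Jump (13 → 25). Not NE.
(The remaining 6 profiles each have a profitable deviation by the same check.)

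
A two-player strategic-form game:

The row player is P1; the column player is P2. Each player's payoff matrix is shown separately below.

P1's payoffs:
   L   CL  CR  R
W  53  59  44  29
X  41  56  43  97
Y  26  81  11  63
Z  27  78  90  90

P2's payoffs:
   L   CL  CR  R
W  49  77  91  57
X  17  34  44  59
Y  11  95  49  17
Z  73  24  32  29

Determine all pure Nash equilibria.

Pure-strategy Nash equilibria: (X, R), (Y, CL)

For each player, find the best response to each opponent profile; mutual best responses are the pure NE.
P1 against L: payoffs 53, 41, 26, 27 → best response W.
P1 against CL: payoffs 59, 56, 81, 78 → best response Y.
P1 against CR: payoffs 44, 43, 11, 90 → best response Z.
P1 against R: payoffs 29, 97, 63, 90 → best response X.
P2 against W: payoffs 49, 77, 91, 57 → best response CR.
P2 against X: payoffs 17, 34, 44, 59 → best response R.
P2 against Y: payoffs 11, 95, 49, 17 → best response CL.
P2 against Z: payoffs 73, 24, 32, 29 → best response L.
Mutual best responses: (X, R); (Y, CL).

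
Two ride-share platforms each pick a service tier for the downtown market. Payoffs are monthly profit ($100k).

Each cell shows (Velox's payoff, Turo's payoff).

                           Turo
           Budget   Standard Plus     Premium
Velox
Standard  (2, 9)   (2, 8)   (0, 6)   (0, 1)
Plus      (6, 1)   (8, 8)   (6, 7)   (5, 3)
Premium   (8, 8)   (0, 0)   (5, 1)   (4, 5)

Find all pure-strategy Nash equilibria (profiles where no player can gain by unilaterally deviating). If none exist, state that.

For each strategy profile, look for a profitable unilateral deviation.
(Standard, Budget): Velox can switch to Plus (2 → 6). Not NE.
(Standard, Standard): Velox can switch to Plus (2 → 8). Not NE.
(Standard, Plus): Velox can switch to Plus (0 → 6). Not NE.
(Standard, Premium): Velox can switch to Plus (0 → 5). Not NE.
(Plus, Budget): Velox can switch to Premium (6 → 8). Not NE.
(Plus, Standard): Velox gets 8, best alternative 2; Turo gets 8, best alternative 7. No profitable deviation — NE.
(Plus, Plus): Turo can switch to Standard (7 → 8). Not NE.
(Premium, Budget): Velox gets 8, best alternative 6; Turo gets 8, best alternative 5. No profitable deviation — NE.
(The remaining 4 profiles each have a profitable deviation by the same check.)

Pure-strategy Nash equilibria: (Plus, Standard); (Premium, Budget)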